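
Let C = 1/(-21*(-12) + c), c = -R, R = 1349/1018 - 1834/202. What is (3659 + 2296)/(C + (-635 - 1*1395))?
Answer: -53014175105/18071968324 ≈ -2.9335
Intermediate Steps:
R = -797257/102818 (R = 1349*(1/1018) - 1834*1/202 = 1349/1018 - 917/101 = -797257/102818 ≈ -7.7541)
c = 797257/102818 (c = -1*(-797257/102818) = 797257/102818 ≈ 7.7541)
C = 102818/26707393 (C = 1/(-21*(-12) + 797257/102818) = 1/(252 + 797257/102818) = 1/(26707393/102818) = 102818/26707393 ≈ 0.0038498)
(3659 + 2296)/(C + (-635 - 1*1395)) = (3659 + 2296)/(102818/26707393 + (-635 - 1*1395)) = 5955/(102818/26707393 + (-635 - 1395)) = 5955/(102818/26707393 - 2030) = 5955/(-54215904972/26707393) = 5955*(-26707393/54215904972) = -53014175105/18071968324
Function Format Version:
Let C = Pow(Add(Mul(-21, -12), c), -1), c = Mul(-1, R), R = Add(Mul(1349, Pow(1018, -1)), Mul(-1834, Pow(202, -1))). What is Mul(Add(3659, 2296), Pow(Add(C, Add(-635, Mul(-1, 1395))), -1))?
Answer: Rational(-53014175105, 18071968324) ≈ -2.9335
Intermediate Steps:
R = Rational(-797257, 102818) (R = Add(Mul(1349, Rational(1, 1018)), Mul(-1834, Rational(1, 202))) = Add(Rational(1349, 1018), Rational(-917, 101)) = Rational(-797257, 102818) ≈ -7.7541)
c = Rational(797257, 102818) (c = Mul(-1, Rational(-797257, 102818)) = Rational(797257, 102818) ≈ 7.7541)
C = Rational(102818, 26707393) (C = Pow(Add(Mul(-21, -12), Rational(797257, 102818)), -1) = Pow(Add(252, Rational(797257, 102818)), -1) = Pow(Rational(26707393, 102818), -1) = Rational(102818, 26707393) ≈ 0.0038498)
Mul(Add(3659, 2296), Pow(Add(C, Add(-635, Mul(-1, 1395))), -1)) = Mul(Add(3659, 2296), Pow(Add(Rational(102818, 26707393), Add(-635, Mul(-1, 1395))), -1)) = Mul(5955, Pow(Add(Rational(102818, 26707393), Add(-635, -1395)), -1)) = Mul(5955, Pow(Add(Rational(102818, 26707393), -2030), -1)) = Mul(5955, Pow(Rational(-54215904972, 26707393), -1)) = Mul(5955, Rational(-26707393, 54215904972)) = Rational(-53014175105, 18071968324)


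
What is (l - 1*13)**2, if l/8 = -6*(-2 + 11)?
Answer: 198025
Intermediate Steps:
l = -432 (l = 8*(-6*(-2 + 11)) = 8*(-6*9) = 8*(-54) = -432)
(l - 1*13)**2 = (-432 - 1*13)**2 = (-432 - 13)**2 = (-445)**2 = 198025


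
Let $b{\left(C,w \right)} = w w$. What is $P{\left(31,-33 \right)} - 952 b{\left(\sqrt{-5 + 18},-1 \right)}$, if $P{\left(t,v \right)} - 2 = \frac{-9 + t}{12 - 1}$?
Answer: $-948$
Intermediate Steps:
$P{\left(t,v \right)} = \frac{13}{11} + \frac{t}{11}$ ($P{\left(t,v \right)} = 2 + \frac{-9 + t}{12 - 1} = 2 + \frac{-9 + t}{11} = 2 + \left(-9 + t\right) \frac{1}{11} = 2 + \left(- \frac{9}{11} + \frac{t}{11}\right) = \frac{13}{11} + \frac{t}{11}$)
$b{\left(C,w \right)} = w^{2}$
$P{\left(31,-33 \right)} - 952 b{\left(\sqrt{-5 + 18},-1 \right)} = \left(\frac{13}{11} + \frac{1}{11} \cdot 31\right) - 952 \left(-1\right)^{2} = \left(\frac{13}{11} + \frac{31}{11}\right) - 952 = 4 - 952 = -948$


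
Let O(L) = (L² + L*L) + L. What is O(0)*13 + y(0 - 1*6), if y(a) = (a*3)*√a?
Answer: -18*I*√6 ≈ -44.091*I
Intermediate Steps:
O(L) = L + 2*L² (O(L) = (L² + L²) + L = 2*L² + L = L + 2*L²)
y(a) = 3*a^(3/2) (y(a) = (3*a)*√a = 3*a^(3/2))
O(0)*13 + y(0 - 1*6) = (0*(1 + 2*0))*13 + 3*(0 - 1*6)^(3/2) = (0*(1 + 0))*13 + 3*(0 - 6)^(3/2) = (0*1)*13 + 3*(-6)^(3/2) = 0*13 + 3*(-6*I*√6) = 0 - 18*I*√6 = -18*I*√6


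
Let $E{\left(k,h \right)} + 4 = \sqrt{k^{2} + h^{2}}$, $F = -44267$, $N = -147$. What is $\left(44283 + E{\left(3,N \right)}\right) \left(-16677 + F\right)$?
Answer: $-2698539376 - 182832 \sqrt{2402} \approx -2.7075 \cdot 10^{9}$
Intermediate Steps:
$E{\left(k,h \right)} = -4 + \sqrt{h^{2} + k^{2}}$ ($E{\left(k,h \right)} = -4 + \sqrt{k^{2} + h^{2}} = -4 + \sqrt{h^{2} + k^{2}}$)
$\left(44283 + E{\left(3,N \right)}\right) \left(-16677 + F\right) = \left(44283 - \left(4 - \sqrt{\left(-147\right)^{2} + 3^{2}}\right)\right) \left(-16677 - 44267\right) = \left(44283 - \left(4 - \sqrt{21609 + 9}\right)\right) \left(-60944\right) = \left(44283 - \left(4 - \sqrt{21618}\right)\right) \left(-60944\right) = \left(44283 - \left(4 - 3 \sqrt{2402}\right)\right) \left(-60944\right) = \left(44279 + 3 \sqrt{2402}\right) \left(-60944\right) = -2698539376 - 182832 \sqrt{2402}$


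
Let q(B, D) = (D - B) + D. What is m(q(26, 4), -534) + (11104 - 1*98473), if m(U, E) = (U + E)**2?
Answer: 217335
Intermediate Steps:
q(B, D) = -B + 2*D
m(U, E) = (E + U)**2
m(q(26, 4), -534) + (11104 - 1*98473) = (-534 + (-1*26 + 2*4))**2 + (11104 - 1*98473) = (-534 + (-26 + 8))**2 + (11104 - 98473) = (-534 - 18)**2 - 87369 = (-552)**2 - 87369 = 304704 - 87369 = 217335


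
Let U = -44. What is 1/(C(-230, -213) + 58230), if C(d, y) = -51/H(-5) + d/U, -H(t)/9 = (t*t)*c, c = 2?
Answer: 825/48044156 ≈ 1.7172e-5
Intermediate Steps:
H(t) = -18*t² (H(t) = -9*t*t*2 = -9*t²*2 = -18*t²)
C(d, y) = 17/150 - d/44 (C(d, y) = -51/((-18*(-5)²)) + d/(-44) = -51/((-18*25)) + d*(-1/44) = -51/(-450) - d/44 = -51*(-1/450) - d/44 = 17/150 - d/44)
1/(C(-230, -213) + 58230) = 1/((17/150 - 1/44*(-230)) + 58230) = 1/((17/150 + 115/22) + 58230) = 1/(4406/825 + 58230) = 1/(48044156/825) = 825/48044156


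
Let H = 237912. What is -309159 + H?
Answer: -71247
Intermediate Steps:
-309159 + H = -309159 + 237912 = -71247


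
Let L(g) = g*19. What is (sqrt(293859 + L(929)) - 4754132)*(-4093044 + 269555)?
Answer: 18177371406548 - 3823489*sqrt(311510) ≈ 1.8175e+13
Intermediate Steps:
L(g) = 19*g
(sqrt(293859 + L(929)) - 4754132)*(-4093044 + 269555) = (sqrt(293859 + 19*929) - 4754132)*(-4093044 + 269555) = (sqrt(293859 + 17651) - 4754132)*(-3823489) = (sqrt(311510) - 4754132)*(-3823489) = (-4754132 + sqrt(311510))*(-3823489) = 18177371406548 - 3823489*sqrt(311510)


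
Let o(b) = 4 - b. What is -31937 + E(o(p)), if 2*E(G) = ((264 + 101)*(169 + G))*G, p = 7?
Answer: -122822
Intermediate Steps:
E(G) = G*(61685 + 365*G)/2 (E(G) = (((264 + 101)*(169 + G))*G)/2 = ((365*(169 + G))*G)/2 = ((61685 + 365*G)*G)/2 = (G*(61685 + 365*G))/2 = G*(61685 + 365*G)/2)
-31937 + E(o(p)) = -31937 + 365*(4 - 1*7)*(169 + (4 - 1*7))/2 = -31937 + 365*(4 - 7)*(169 + (4 - 7))/2 = -31937 + (365/2)*(-3)*(169 - 3) = -31937 + (365/2)*(-3)*166 = -31937 - 90885 = -122822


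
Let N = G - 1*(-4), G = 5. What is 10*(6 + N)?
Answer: 150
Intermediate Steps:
N = 9 (N = 5 - 1*(-4) = 5 + 4 = 9)
10*(6 + N) = 10*(6 + 9) = 10*15 = 150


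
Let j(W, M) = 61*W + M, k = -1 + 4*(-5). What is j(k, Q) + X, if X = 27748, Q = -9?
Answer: 26458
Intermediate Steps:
k = -21 (k = -1 - 20 = -21)
j(W, M) = M + 61*W
j(k, Q) + X = (-9 + 61*(-21)) + 27748 = (-9 - 1281) + 27748 = -1290 + 27748 = 26458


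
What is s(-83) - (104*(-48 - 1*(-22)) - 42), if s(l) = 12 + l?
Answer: 2675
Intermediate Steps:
s(-83) - (104*(-48 - 1*(-22)) - 42) = (12 - 83) - (104*(-48 - 1*(-22)) - 42) = -71 - (104*(-48 + 22) - 42) = -71 - (104*(-26) - 42) = -71 - (-2704 - 42) = -71 - 1*(-2746) = -71 + 2746 = 2675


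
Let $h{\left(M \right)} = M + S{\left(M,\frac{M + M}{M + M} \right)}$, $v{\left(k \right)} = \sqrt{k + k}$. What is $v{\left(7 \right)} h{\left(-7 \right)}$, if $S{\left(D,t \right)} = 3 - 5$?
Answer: $- 9 \sqrt{14} \approx -33.675$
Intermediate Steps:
$v{\left(k \right)} = \sqrt{2} \sqrt{k}$ ($v{\left(k \right)} = \sqrt{2 k} = \sqrt{2} \sqrt{k}$)
$S{\left(D,t \right)} = -2$ ($S{\left(D,t \right)} = 3 - 5 = -2$)
$h{\left(M \right)} = -2 + M$ ($h{\left(M \right)} = M - 2 = -2 + M$)
$v{\left(7 \right)} h{\left(-7 \right)} = \sqrt{2} \sqrt{7} \left(-2 - 7\right) = \sqrt{14} \left(-9\right) = - 9 \sqrt{14}$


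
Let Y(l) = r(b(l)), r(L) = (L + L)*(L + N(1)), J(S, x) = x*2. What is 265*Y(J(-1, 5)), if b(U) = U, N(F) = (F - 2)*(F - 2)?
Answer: 58300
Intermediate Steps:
N(F) = (-2 + F)**2 (N(F) = (-2 + F)*(-2 + F) = (-2 + F)**2)
J(S, x) = 2*x
r(L) = 2*L*(1 + L) (r(L) = (L + L)*(L + (-2 + 1)**2) = (2*L)*(L + (-1)**2) = (2*L)*(L + 1) = (2*L)*(1 + L) = 2*L*(1 + L))
Y(l) = 2*l*(1 + l)
265*Y(J(-1, 5)) = 265*(2*(2*5)*(1 + 2*5)) = 265*(2*10*(1 + 10)) = 265*(2*10*11) = 265*220 = 58300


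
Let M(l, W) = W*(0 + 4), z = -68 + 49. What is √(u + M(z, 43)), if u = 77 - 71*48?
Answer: 9*I*√39 ≈ 56.205*I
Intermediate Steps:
z = -19
u = -3331 (u = 77 - 3408 = -3331)
M(l, W) = 4*W (M(l, W) = W*4 = 4*W)
√(u + M(z, 43)) = √(-3331 + 4*43) = √(-3331 + 172) = √(-3159) = 9*I*√39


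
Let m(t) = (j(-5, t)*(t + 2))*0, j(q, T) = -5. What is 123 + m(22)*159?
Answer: 123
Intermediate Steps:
m(t) = 0 (m(t) = -5*(t + 2)*0 = -5*(2 + t)*0 = (-10 - 5*t)*0 = 0)
123 + m(22)*159 = 123 + 0*159 = 123 + 0 = 123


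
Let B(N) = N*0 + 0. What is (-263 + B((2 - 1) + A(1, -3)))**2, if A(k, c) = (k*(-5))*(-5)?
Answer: 69169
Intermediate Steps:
A(k, c) = 25*k (A(k, c) = -5*k*(-5) = 25*k)
B(N) = 0 (B(N) = 0 + 0 = 0)
(-263 + B((2 - 1) + A(1, -3)))**2 = (-263 + 0)**2 = (-263)**2 = 69169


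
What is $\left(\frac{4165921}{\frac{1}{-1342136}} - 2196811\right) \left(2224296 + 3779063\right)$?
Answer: $-33566189421907321053$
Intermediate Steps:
$\left(\frac{4165921}{\frac{1}{-1342136}} - 2196811\right) \left(2224296 + 3779063\right) = \left(\frac{4165921}{- \frac{1}{1342136}} - 2196811\right) 6003359 = \left(4165921 \left(-1342136\right) - 2196811\right) 6003359 = \left(-5591232547256 - 2196811\right) 6003359 = \left(-5591234744067\right) 6003359 = -33566189421907321053$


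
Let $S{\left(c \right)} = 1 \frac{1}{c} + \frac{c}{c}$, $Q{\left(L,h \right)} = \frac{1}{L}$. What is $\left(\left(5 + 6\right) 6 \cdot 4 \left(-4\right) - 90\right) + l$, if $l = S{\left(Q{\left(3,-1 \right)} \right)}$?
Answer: $-1142$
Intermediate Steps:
$S{\left(c \right)} = 1 + \frac{1}{c}$ ($S{\left(c \right)} = \frac{1}{c} + 1 = 1 + \frac{1}{c}$)
$l = 4$ ($l = \frac{1 + \frac{1}{3}}{\frac{1}{3}} = \frac{1}{\frac{1}{3}} \left(1 + \frac{1}{3}\right) = 3 \cdot \frac{4}{3} = 4$)
$\left(\left(5 + 6\right) 6 \cdot 4 \left(-4\right) - 90\right) + l = \left(\left(5 + 6\right) 6 \cdot 4 \left(-4\right) - 90\right) + 4 = \left(11 \cdot 6 \cdot 4 \left(-4\right) - 90\right) + 4 = \left(66 \cdot 4 \left(-4\right) - 90\right) + 4 = \left(264 \left(-4\right) - 90\right) + 4 = \left(-1056 - 90\right) + 4 = -1146 + 4 = -1142$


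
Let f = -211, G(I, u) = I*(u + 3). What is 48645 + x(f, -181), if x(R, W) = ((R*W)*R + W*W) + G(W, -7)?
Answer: -7976171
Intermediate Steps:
G(I, u) = I*(3 + u)
x(R, W) = W**2 - 4*W + W*R**2 (x(R, W) = ((R*W)*R + W*W) + W*(3 - 7) = (W*R**2 + W**2) + W*(-4) = (W**2 + W*R**2) - 4*W = W**2 - 4*W + W*R**2)
48645 + x(f, -181) = 48645 - 181*(-4 - 181 + (-211)**2) = 48645 - 181*(-4 - 181 + 44521) = 48645 - 181*44336 = 48645 - 8024816 = -7976171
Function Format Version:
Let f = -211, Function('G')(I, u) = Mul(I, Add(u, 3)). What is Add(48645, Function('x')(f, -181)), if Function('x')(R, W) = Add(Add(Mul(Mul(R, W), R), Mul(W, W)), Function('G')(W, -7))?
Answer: -7976171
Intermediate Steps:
Function('G')(I, u) = Mul(I, Add(3, u))
Function('x')(R, W) = Add(Pow(W, 2), Mul(-4, W), Mul(W, Pow(R, 2))) (Function('x')(R, W) = Add(Add(Mul(Mul(R, W), R), Mul(W, W)), Mul(W, Add(3, -7))) = Add(Add(Mul(W, Pow(R, 2)), Pow(W, 2)), Mul(W, -4)) = Add(Add(Pow(W, 2), Mul(W, Pow(R, 2))), Mul(-4, W)) = Add(Pow(W, 2), Mul(-4, W), Mul(W, Pow(R, 2))))
Add(48645, Function('x')(f, -181)) = Add(48645, Mul(-181, Add(-4, -181, Pow(-211, 2)))) = Add(48645, Mul(-181, Add(-4, -181, 44521))) = Add(48645, Mul(-181, 44336)) = Add(48645, -8024816) = -7976171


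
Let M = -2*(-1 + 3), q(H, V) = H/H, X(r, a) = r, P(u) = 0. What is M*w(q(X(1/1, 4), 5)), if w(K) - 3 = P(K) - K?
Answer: -8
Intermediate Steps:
q(H, V) = 1
w(K) = 3 - K (w(K) = 3 + (0 - K) = 3 - K)
M = -4 (M = -2*2 = -4)
M*w(q(X(1/1, 4), 5)) = -4*(3 - 1*1) = -4*(3 - 1) = -4*2 = -8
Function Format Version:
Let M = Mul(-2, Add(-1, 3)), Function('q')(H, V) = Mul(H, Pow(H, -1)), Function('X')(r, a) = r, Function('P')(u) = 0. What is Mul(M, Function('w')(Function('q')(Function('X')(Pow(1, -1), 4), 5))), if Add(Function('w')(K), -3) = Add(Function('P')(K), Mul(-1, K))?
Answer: -8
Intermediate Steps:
Function('q')(H, V) = 1
Function('w')(K) = Add(3, Mul(-1, K)) (Function('w')(K) = Add(3, Add(0, Mul(-1, K))) = Add(3, Mul(-1, K)))
M = -4 (M = Mul(-2, 2) = -4)
Mul(M, Function('w')(Function('q')(Function('X')(Pow(1, -1), 4), 5))) = Mul(-4, Add(3, Mul(-1, 1))) = Mul(-4, Add(3, -1)) = Mul(-4, 2) = -8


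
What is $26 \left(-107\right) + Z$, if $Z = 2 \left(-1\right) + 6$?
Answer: $-2778$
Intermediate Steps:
$Z = 4$ ($Z = -2 + 6 = 4$)
$26 \left(-107\right) + Z = 26 \left(-107\right) + 4 = -2782 + 4 = -2778$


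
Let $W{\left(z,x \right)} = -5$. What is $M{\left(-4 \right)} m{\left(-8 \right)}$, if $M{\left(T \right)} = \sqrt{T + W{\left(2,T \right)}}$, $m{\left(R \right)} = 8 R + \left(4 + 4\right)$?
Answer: $- 168 i \approx - 168.0 i$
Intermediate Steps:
$m{\left(R \right)} = 8 + 8 R$ ($m{\left(R \right)} = 8 R + 8 = 8 + 8 R$)
$M{\left(T \right)} = \sqrt{-5 + T}$ ($M{\left(T \right)} = \sqrt{T - 5} = \sqrt{-5 + T}$)
$M{\left(-4 \right)} m{\left(-8 \right)} = \sqrt{-5 - 4} \left(8 + 8 \left(-8\right)\right) = \sqrt{-9} \left(8 - 64\right) = 3 i \left(-56\right) = - 168 i$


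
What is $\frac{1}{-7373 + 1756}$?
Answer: $- \frac{1}{5617} \approx -0.00017803$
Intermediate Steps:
$\frac{1}{-7373 + 1756} = \frac{1}{-5617} = - \frac{1}{5617}$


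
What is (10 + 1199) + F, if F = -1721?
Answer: -512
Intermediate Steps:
(10 + 1199) + F = (10 + 1199) - 1721 = 1209 - 1721 = -512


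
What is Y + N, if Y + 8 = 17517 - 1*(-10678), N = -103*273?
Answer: 68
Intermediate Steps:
N = -28119
Y = 28187 (Y = -8 + (17517 - 1*(-10678)) = -8 + (17517 + 10678) = -8 + 28195 = 28187)
Y + N = 28187 - 28119 = 68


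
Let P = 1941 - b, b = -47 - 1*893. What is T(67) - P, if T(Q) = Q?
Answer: -2814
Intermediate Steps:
b = -940 (b = -47 - 893 = -940)
P = 2881 (P = 1941 - 1*(-940) = 1941 + 940 = 2881)
T(67) - P = 67 - 1*2881 = 67 - 2881 = -2814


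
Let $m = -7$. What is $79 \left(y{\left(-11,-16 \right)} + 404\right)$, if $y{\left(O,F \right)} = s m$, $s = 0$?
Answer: $31916$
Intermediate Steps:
$y{\left(O,F \right)} = 0$ ($y{\left(O,F \right)} = 0 \left(-7\right) = 0$)
$79 \left(y{\left(-11,-16 \right)} + 404\right) = 79 \left(0 + 404\right) = 79 \cdot 404 = 31916$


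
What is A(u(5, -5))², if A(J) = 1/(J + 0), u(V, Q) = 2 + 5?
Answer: 1/49 ≈ 0.020408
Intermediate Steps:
u(V, Q) = 7
A(J) = 1/J
A(u(5, -5))² = (1/7)² = (⅐)² = 1/49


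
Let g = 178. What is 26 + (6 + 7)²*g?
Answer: 30108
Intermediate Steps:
26 + (6 + 7)²*g = 26 + (6 + 7)²*178 = 26 + 13²*178 = 26 + 169*178 = 26 + 30082 = 30108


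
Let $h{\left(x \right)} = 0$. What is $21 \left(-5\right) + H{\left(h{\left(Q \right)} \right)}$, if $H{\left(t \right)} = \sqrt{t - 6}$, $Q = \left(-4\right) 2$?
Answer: $-105 + i \sqrt{6} \approx -105.0 + 2.4495 i$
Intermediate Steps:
$Q = -8$
$H{\left(t \right)} = \sqrt{-6 + t}$
$21 \left(-5\right) + H{\left(h{\left(Q \right)} \right)} = 21 \left(-5\right) + \sqrt{-6 + 0} = -105 + \sqrt{-6} = -105 + i \sqrt{6}$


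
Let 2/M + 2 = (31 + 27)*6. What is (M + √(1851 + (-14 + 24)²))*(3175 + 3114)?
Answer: 6289/173 + 6289*√1951 ≈ 2.7782e+5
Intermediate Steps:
M = 1/173 (M = 2/(-2 + (31 + 27)*6) = 2/(-2 + 58*6) = 2/(-2 + 348) = 2/346 = 2*(1/346) = 1/173 ≈ 0.0057803)
(M + √(1851 + (-14 + 24)²))*(3175 + 3114) = (1/173 + √(1851 + (-14 + 24)²))*(3175 + 3114) = (1/173 + √(1851 + 10²))*6289 = (1/173 + √(1851 + 100))*6289 = (1/173 + √1951)*6289 = 6289/173 + 6289*√1951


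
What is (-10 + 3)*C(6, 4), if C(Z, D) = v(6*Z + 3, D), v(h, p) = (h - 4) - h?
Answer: 28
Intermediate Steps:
v(h, p) = -4 (v(h, p) = (-4 + h) - h = -4)
C(Z, D) = -4
(-10 + 3)*C(6, 4) = (-10 + 3)*(-4) = -7*(-4) = 28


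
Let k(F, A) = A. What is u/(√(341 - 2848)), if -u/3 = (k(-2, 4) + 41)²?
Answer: 6075*I*√2507/2507 ≈ 121.33*I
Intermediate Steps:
u = -6075 (u = -3*(4 + 41)² = -3*45² = -3*2025 = -6075)
u/(√(341 - 2848)) = -6075/√(341 - 2848) = -6075*(-I*√2507/2507) = -(-6075)*I*√2507/2507 = 6075*I*√2507/2507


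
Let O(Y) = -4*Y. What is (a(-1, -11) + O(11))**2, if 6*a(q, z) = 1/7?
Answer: 3411409/1764 ≈ 1933.9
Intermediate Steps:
a(q, z) = 1/42 (a(q, z) = (1/6)/7 = (1/6)*(1/7) = 1/42)
(a(-1, -11) + O(11))**2 = (1/42 - 4*11)**2 = (1/42 - 44)**2 = (-1847/42)**2 = 3411409/1764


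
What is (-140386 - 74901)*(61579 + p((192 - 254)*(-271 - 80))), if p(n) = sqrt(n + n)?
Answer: -13257158173 - 1291722*sqrt(1209) ≈ -1.3302e+10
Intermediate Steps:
p(n) = sqrt(2)*sqrt(n) (p(n) = sqrt(2*n) = sqrt(2)*sqrt(n))
(-140386 - 74901)*(61579 + p((192 - 254)*(-271 - 80))) = (-140386 - 74901)*(61579 + sqrt(2)*sqrt((192 - 254)*(-271 - 80))) = -215287*(61579 + sqrt(2)*sqrt(-62*(-351))) = -215287*(61579 + sqrt(2)*sqrt(21762)) = -215287*(61579 + sqrt(2)*(3*sqrt(2418))) = -215287*(61579 + 6*sqrt(1209)) = -13257158173 - 1291722*sqrt(1209)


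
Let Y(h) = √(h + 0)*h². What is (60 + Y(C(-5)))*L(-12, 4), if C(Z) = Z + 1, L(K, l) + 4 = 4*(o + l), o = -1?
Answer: 480 + 256*I ≈ 480.0 + 256.0*I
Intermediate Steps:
L(K, l) = -8 + 4*l (L(K, l) = -4 + 4*(-1 + l) = -4 + (-4 + 4*l) = -8 + 4*l)
C(Z) = 1 + Z
Y(h) = h^(5/2) (Y(h) = √h*h² = h^(5/2))
(60 + Y(C(-5)))*L(-12, 4) = (60 + (1 - 5)^(5/2))*(-8 + 4*4) = (60 + (-4)^(5/2))*(-8 + 16) = (60 + 32*I)*8 = 480 + 256*I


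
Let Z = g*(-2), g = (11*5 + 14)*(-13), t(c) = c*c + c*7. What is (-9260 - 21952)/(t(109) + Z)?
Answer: -15606/7219 ≈ -2.1618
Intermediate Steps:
t(c) = c² + 7*c
g = -897 (g = (55 + 14)*(-13) = 69*(-13) = -897)
Z = 1794 (Z = -897*(-2) = 1794)
(-9260 - 21952)/(t(109) + Z) = (-9260 - 21952)/(109*(7 + 109) + 1794) = -31212/(109*116 + 1794) = -31212/(12644 + 1794) = -31212/14438 = -31212*1/14438 = -15606/7219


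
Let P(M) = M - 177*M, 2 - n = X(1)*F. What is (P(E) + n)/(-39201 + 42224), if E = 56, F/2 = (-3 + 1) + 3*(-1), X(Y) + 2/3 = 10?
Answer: -29282/9069 ≈ -3.2288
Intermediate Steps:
X(Y) = 28/3 (X(Y) = -⅔ + 10 = 28/3)
F = -10 (F = 2*((-3 + 1) + 3*(-1)) = 2*(-2 - 3) = 2*(-5) = -10)
n = 286/3 (n = 2 - 28*(-10)/3 = 2 - 1*(-280/3) = 2 + 280/3 = 286/3 ≈ 95.333)
P(M) = -176*M
(P(E) + n)/(-39201 + 42224) = (-176*56 + 286/3)/(-39201 + 42224) = (-9856 + 286/3)/3023 = -29282/3*1/3023 = -29282/9069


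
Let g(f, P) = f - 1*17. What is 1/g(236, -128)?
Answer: 1/219 ≈ 0.0045662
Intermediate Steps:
g(f, P) = -17 + f (g(f, P) = f - 17 = -17 + f)
1/g(236, -128) = 1/(-17 + 236) = 1/219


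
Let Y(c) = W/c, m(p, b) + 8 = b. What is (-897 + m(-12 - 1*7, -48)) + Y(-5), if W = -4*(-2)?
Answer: -4773/5 ≈ -954.60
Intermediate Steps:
W = 8
m(p, b) = -8 + b
Y(c) = 8/c
(-897 + m(-12 - 1*7, -48)) + Y(-5) = (-897 + (-8 - 48)) + 8/(-5) = (-897 - 56) + 8*(-⅕) = -953 - 8/5 = -4773/5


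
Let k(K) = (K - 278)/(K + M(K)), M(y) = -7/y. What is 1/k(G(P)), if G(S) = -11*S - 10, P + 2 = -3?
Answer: -2018/10485 ≈ -0.19247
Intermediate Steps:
P = -5 (P = -2 - 3 = -5)
G(S) = -10 - 11*S
k(K) = (-278 + K)/(K - 7/K) (k(K) = (K - 278)/(K - 7/K) = (-278 + K)/(K - 7/K))
1/k(G(P)) = 1/((-10 - 11*(-5))*(-278 + (-10 - 11*(-5)))/(-7 + (-10 - 11*(-5))²)) = 1/((-10 + 55)*(-278 + (-10 + 55))/(-7 + (-10 + 55)²)) = 1/(45*(-278 + 45)/(-7 + 45²)) = 1/(45*(-233)/(-7 + 2025)) = 1/(45*(-233)/2018) = 1/(45*(1/2018)*(-233)) = 1/(-10485/2018) = -2018/10485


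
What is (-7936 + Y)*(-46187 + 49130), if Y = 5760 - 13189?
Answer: -45219195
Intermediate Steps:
Y = -7429
(-7936 + Y)*(-46187 + 49130) = (-7936 - 7429)*(-46187 + 49130) = -15365*2943 = -45219195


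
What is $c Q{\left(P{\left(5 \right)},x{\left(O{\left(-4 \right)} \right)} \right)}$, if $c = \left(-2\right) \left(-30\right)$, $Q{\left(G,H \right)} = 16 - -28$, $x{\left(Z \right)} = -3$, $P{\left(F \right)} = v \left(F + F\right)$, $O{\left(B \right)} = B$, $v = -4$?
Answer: $2640$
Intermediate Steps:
$P{\left(F \right)} = - 8 F$ ($P{\left(F \right)} = - 4 \left(F + F\right) = - 4 \cdot 2 F = - 8 F$)
$Q{\left(G,H \right)} = 44$ ($Q{\left(G,H \right)} = 16 + 28 = 44$)
$c = 60$
$c Q{\left(P{\left(5 \right)},x{\left(O{\left(-4 \right)} \right)} \right)} = 60 \cdot 44 = 2640$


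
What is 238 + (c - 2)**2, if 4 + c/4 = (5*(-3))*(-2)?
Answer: 10642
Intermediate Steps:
c = 104 (c = -16 + 4*((5*(-3))*(-2)) = -16 + 4*(-15*(-2)) = -16 + 4*30 = -16 + 120 = 104)
238 + (c - 2)**2 = 238 + (104 - 2)**2 = 238 + 102**2 = 238 + 10404 = 10642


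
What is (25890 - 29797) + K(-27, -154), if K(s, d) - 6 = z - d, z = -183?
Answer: -3930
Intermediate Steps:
K(s, d) = -177 - d (K(s, d) = 6 + (-183 - d) = -177 - d)
(25890 - 29797) + K(-27, -154) = (25890 - 29797) + (-177 - 1*(-154)) = -3907 + (-177 + 154) = -3907 - 23 = -3930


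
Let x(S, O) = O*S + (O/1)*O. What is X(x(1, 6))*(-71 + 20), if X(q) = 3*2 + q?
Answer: -2448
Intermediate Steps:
x(S, O) = O**2 + O*S (x(S, O) = O*S + (O*1)*O = O*S + O*O = O*S + O**2 = O**2 + O*S)
X(q) = 6 + q
X(x(1, 6))*(-71 + 20) = (6 + 6*(6 + 1))*(-71 + 20) = (6 + 6*7)*(-51) = (6 + 42)*(-51) = 48*(-51) = -2448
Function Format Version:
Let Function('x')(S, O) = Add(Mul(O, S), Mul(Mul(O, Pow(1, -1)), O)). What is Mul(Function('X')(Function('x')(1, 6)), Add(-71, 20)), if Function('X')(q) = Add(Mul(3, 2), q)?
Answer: -2448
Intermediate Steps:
Function('x')(S, O) = Add(Pow(O, 2), Mul(O, S)) (Function('x')(S, O) = Add(Mul(O, S), Mul(Mul(O, 1), O)) = Add(Mul(O, S), Mul(O, O)) = Add(Mul(O, S), Pow(O, 2)) = Add(Pow(O, 2), Mul(O, S)))
Function('X')(q) = Add(6, q)
Mul(Function('X')(Function('x')(1, 6)), Add(-71, 20)) = Mul(Add(6, Mul(6, Add(6, 1))), Add(-71, 20)) = Mul(Add(6, Mul(6, 7)), -51) = Mul(Add(6, 42), -51) = Mul(48, -51) = -2448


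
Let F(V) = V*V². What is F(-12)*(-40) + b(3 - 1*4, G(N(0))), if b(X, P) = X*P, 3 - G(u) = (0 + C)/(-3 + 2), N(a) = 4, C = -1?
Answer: 69118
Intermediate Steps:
G(u) = 2 (G(u) = 3 - (0 - 1)/(-3 + 2) = 3 - (-1)/(-1) = 3 - (-1)*(-1) = 3 - 1*1 = 3 - 1 = 2)
F(V) = V³
b(X, P) = P*X
F(-12)*(-40) + b(3 - 1*4, G(N(0))) = (-12)³*(-40) + 2*(3 - 1*4) = -1728*(-40) + 2*(3 - 4) = 69120 + 2*(-1) = 69120 - 2 = 69118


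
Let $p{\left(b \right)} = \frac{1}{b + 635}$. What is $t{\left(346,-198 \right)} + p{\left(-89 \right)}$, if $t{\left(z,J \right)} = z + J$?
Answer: $\frac{80809}{546} \approx 148.0$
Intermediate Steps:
$t{\left(z,J \right)} = J + z$
$p{\left(b \right)} = \frac{1}{635 + b}$
$t{\left(346,-198 \right)} + p{\left(-89 \right)} = \left(-198 + 346\right) + \frac{1}{635 - 89} = 148 + \frac{1}{546} = \frac{80809}{546}$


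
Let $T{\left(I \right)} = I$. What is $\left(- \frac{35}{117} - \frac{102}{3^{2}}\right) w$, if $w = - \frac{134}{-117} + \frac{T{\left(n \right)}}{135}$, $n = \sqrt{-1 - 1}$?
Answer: $- \frac{182374}{13689} - \frac{1361 i \sqrt{2}}{15795} \approx -13.323 - 0.12186 i$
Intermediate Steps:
$n = i \sqrt{2}$ ($n = \sqrt{-2} = i \sqrt{2} \approx 1.4142 i$)
$w = \frac{134}{117} + \frac{i \sqrt{2}}{135}$ ($w = - \frac{134}{-117} + \frac{i \sqrt{2}}{135} = \left(-134\right) \left(- \frac{1}{117}\right) + i \sqrt{2} \cdot \frac{1}{135} = \frac{134}{117} + \frac{i \sqrt{2}}{135} \approx 1.1453 + 0.010476 i$)
$\left(- \frac{35}{117} - \frac{102}{3^{2}}\right) w = \left(- \frac{35}{117} - \frac{102}{3^{2}}\right) \left(\frac{134}{117} + \frac{i \sqrt{2}}{135}\right) = \left(\left(-35\right) \frac{1}{117} - \frac{102}{9}\right) \left(\frac{134}{117} + \frac{i \sqrt{2}}{135}\right) = \left(- \frac{35}{117} - \frac{34}{3}\right) \left(\frac{134}{117} + \frac{i \sqrt{2}}{135}\right) = - \frac{1361 \left(\frac{134}{117} + \frac{i \sqrt{2}}{135}\right)}{117} = - \frac{182374}{13689} - \frac{1361 i \sqrt{2}}{15795}$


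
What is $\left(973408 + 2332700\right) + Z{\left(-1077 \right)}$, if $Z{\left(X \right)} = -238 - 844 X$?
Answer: $4214858$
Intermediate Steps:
$\left(973408 + 2332700\right) + Z{\left(-1077 \right)} = \left(973408 + 2332700\right) - -908750 = 3306108 + \left(-238 + 908988\right) = 3306108 + 908750 = 4214858$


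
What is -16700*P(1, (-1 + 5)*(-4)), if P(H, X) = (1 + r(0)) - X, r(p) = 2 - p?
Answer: -317300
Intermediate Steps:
P(H, X) = 3 - X (P(H, X) = (1 + (2 - 1*0)) - X = (1 + (2 + 0)) - X = (1 + 2) - X = 3 - X)
-16700*P(1, (-1 + 5)*(-4)) = -16700*(3 - (-1 + 5)*(-4)) = -16700*(3 - 4*(-4)) = -16700*(3 - 1*(-16)) = -16700*(3 + 16) = -16700*19 = -317300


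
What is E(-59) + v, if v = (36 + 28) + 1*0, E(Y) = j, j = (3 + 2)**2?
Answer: 89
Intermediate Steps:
j = 25 (j = 5**2 = 25)
E(Y) = 25
v = 64 (v = 64 + 0 = 64)
E(-59) + v = 25 + 64 = 89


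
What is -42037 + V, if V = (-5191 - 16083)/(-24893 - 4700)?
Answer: -1243979667/29593 ≈ -42036.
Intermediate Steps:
V = 21274/29593 (V = -21274/(-29593) = -21274*(-1/29593) = 21274/29593 ≈ 0.71889)
-42037 + V = -42037 + 21274/29593 = -1243979667/29593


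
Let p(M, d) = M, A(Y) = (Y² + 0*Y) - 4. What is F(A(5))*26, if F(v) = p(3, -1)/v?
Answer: 26/7 ≈ 3.7143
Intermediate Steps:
A(Y) = -4 + Y² (A(Y) = (Y² + 0) - 4 = Y² - 4 = -4 + Y²)
F(v) = 3/v
F(A(5))*26 = (3/(-4 + 5²))*26 = (3/(-4 + 25))*26 = (3/21)*26 = (3*(1/21))*26 = (⅐)*26 = 26/7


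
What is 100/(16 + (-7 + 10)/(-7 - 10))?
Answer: 1700/269 ≈ 6.3197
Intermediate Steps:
100/(16 + (-7 + 10)/(-7 - 10)) = 100/(16 + 3/(-17)) = 100/(16 + 3*(-1/17)) = 100/(16 - 3/17) = 100/(269/17) = 100*(17/269) = 1700/269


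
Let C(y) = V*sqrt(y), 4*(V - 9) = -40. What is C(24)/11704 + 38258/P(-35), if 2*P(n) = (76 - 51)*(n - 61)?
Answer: -19129/600 - sqrt(6)/5852 ≈ -31.882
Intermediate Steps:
V = -1 (V = 9 + (1/4)*(-40) = 9 - 10 = -1)
P(n) = -1525/2 + 25*n/2 (P(n) = ((76 - 51)*(n - 61))/2 = (25*(-61 + n))/2 = (-1525 + 25*n)/2 = -1525/2 + 25*n/2)
C(y) = -sqrt(y)
C(24)/11704 + 38258/P(-35) = -sqrt(24)/11704 + 38258/(-1525/2 + (25/2)*(-35)) = -2*sqrt(6)*(1/11704) + 38258/(-1525/2 - 875/2) = -2*sqrt(6)*(1/11704) + 38258/(-1200) = -sqrt(6)/5852 + 38258*(-1/1200) = -sqrt(6)/5852 - 19129/600 = -19129/600 - sqrt(6)/5852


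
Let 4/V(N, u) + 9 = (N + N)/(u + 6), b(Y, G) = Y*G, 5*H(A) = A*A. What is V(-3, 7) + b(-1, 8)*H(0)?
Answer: -52/123 ≈ -0.42276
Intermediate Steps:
H(A) = A²/5 (H(A) = (A*A)/5 = A²/5)
b(Y, G) = G*Y
V(N, u) = 4/(-9 + 2*N/(6 + u)) (V(N, u) = 4/(-9 + (N + N)/(u + 6)) = 4/(-9 + (2*N)/(6 + u)) = 4/(-9 + 2*N/(6 + u)))
V(-3, 7) + b(-1, 8)*H(0) = 4*(-6 - 1*7)/(54 - 2*(-3) + 9*7) + (8*(-1))*((⅕)*0²) = 4*(-6 - 7)/(54 + 6 + 63) - 8*0/5 = 4*(-13)/123 - 8*0 = 4*(1/123)*(-13) + 0 = -52/123 + 0 = -52/123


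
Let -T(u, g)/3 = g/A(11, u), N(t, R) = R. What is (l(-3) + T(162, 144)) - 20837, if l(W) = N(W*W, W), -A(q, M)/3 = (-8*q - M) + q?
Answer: -4980904/239 ≈ -20841.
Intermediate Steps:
A(q, M) = 3*M + 21*q (A(q, M) = -3*((-8*q - M) + q) = -3*((-M - 8*q) + q) = -3*(-M - 7*q) = 3*M + 21*q)
l(W) = W
T(u, g) = -3*g/(231 + 3*u) (T(u, g) = -3*g/(3*u + 21*11) = -3*g/(3*u + 231) = -3*g/(231 + 3*u))
(l(-3) + T(162, 144)) - 20837 = (-3 - 1*144/(77 + 162)) - 20837 = (-3 - 1*144/239) - 20837 = (-3 - 1*144*1/239) - 20837 = (-3 - 144/239) - 20837 = -861/239 - 20837 = -4980904/239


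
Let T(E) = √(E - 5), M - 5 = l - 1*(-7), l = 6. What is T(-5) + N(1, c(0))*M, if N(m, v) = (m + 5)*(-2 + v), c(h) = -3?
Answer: -540 + I*√10 ≈ -540.0 + 3.1623*I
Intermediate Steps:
M = 18 (M = 5 + (6 - 1*(-7)) = 5 + (6 + 7) = 5 + 13 = 18)
N(m, v) = (-2 + v)*(5 + m) (N(m, v) = (5 + m)*(-2 + v) = (-2 + v)*(5 + m))
T(E) = √(-5 + E)
T(-5) + N(1, c(0))*M = √(-5 - 5) + (-10 - 2*1 + 5*(-3) + 1*(-3))*18 = √(-10) + (-10 - 2 - 15 - 3)*18 = I*√10 - 30*18 = I*√10 - 540 = -540 + I*√10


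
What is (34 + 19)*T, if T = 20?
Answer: 1060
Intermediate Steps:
(34 + 19)*T = (34 + 19)*20 = 53*20 = 1060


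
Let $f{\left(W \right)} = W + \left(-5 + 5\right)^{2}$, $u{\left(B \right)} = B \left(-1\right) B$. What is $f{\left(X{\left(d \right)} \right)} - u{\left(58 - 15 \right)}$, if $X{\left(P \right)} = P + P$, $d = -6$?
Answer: $1837$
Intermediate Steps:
$X{\left(P \right)} = 2 P$
$u{\left(B \right)} = - B^{2}$ ($u{\left(B \right)} = - B B = - B^{2}$)
$f{\left(W \right)} = W$ ($f{\left(W \right)} = W + 0^{2} = W + 0 = W$)
$f{\left(X{\left(d \right)} \right)} - u{\left(58 - 15 \right)} = 2 \left(-6\right) - - \left(58 - 15\right)^{2} = -12 - - 43^{2} = -12 - \left(-1\right) 1849 = -12 - -1849 = -12 + 1849 = 1837$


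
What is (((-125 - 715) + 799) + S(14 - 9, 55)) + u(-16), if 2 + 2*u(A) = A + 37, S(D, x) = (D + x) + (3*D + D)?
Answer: 97/2 ≈ 48.500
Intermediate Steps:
S(D, x) = x + 5*D (S(D, x) = (D + x) + 4*D = x + 5*D)
u(A) = 35/2 + A/2 (u(A) = -1 + (A + 37)/2 = -1 + (37 + A)/2 = -1 + (37/2 + A/2) = 35/2 + A/2)
(((-125 - 715) + 799) + S(14 - 9, 55)) + u(-16) = (((-125 - 715) + 799) + (55 + 5*(14 - 9))) + (35/2 + (½)*(-16)) = ((-840 + 799) + (55 + 5*5)) + (35/2 - 8) = (-41 + (55 + 25)) + 19/2 = (-41 + 80) + 19/2 = 39 + 19/2 = 97/2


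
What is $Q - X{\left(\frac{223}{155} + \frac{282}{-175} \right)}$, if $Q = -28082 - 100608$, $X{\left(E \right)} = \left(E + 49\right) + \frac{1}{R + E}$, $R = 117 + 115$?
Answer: $- \frac{878362103492119}{6822821775} \approx -1.2874 \cdot 10^{5}$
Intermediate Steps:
$R = 232$
$X{\left(E \right)} = 49 + E + \frac{1}{232 + E}$ ($X{\left(E \right)} = \left(E + 49\right) + \frac{1}{232 + E} = \left(49 + E\right) + \frac{1}{232 + E} = 49 + E + \frac{1}{232 + E}$)
$Q = -128690$ ($Q = -28082 - 100608 = -128690$)
$Q - X{\left(\frac{223}{155} + \frac{282}{-175} \right)} = -128690 - \frac{11369 + \left(\frac{223}{155} + \frac{282}{-175}\right)^{2} + 281 \left(\frac{223}{155} + \frac{282}{-175}\right)}{232 + \left(\frac{223}{155} + \frac{282}{-175}\right)} = -128690 - \frac{11369 + \left(223 \cdot \frac{1}{155} + 282 \left(- \frac{1}{175}\right)\right)^{2} + 281 \left(223 \cdot \frac{1}{155} + 282 \left(- \frac{1}{175}\right)\right)}{232 + \left(223 \cdot \frac{1}{155} + 282 \left(- \frac{1}{175}\right)\right)} = -128690 - \frac{11369 + \left(\frac{223}{155} - \frac{282}{175}\right)^{2} + 281 \left(\frac{223}{155} - \frac{282}{175}\right)}{232 + \left(\frac{223}{155} - \frac{282}{175}\right)} = -128690 - \frac{11369 + \left(- \frac{937}{5425}\right)^{2} + 281 \left(- \frac{937}{5425}\right)}{232 - \frac{937}{5425}} = -128690 - \frac{11369 + \frac{877969}{29430625} - \frac{263297}{5425}}{\frac{1257663}{5425}} = -128690 - \frac{5425}{1257663} \cdot \frac{333169267369}{29430625} = -128690 - \frac{333169267369}{6822821775} = - \frac{878362103492119}{6822821775}$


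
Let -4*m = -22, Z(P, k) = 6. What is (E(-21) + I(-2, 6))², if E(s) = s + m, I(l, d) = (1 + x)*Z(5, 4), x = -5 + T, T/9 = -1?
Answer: 34969/4 ≈ 8742.3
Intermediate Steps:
T = -9 (T = 9*(-1) = -9)
x = -14 (x = -5 - 9 = -14)
I(l, d) = -78 (I(l, d) = (1 - 14)*6 = -13*6 = -78)
m = 11/2 (m = -¼*(-22) = 11/2 ≈ 5.5000)
E(s) = 11/2 + s (E(s) = s + 11/2 = 11/2 + s)
(E(-21) + I(-2, 6))² = ((11/2 - 21) - 78)² = (-31/2 - 78)² = (-187/2)² = 34969/4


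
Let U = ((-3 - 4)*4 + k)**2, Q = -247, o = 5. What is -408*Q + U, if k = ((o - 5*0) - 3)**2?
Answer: 101352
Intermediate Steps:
k = 4 (k = ((5 - 5*0) - 3)**2 = ((5 + 0) - 3)**2 = (5 - 3)**2 = 2**2 = 4)
U = 576 (U = ((-3 - 4)*4 + 4)**2 = (-7*4 + 4)**2 = (-28 + 4)**2 = (-24)**2 = 576)
-408*Q + U = -408*(-247) + 576 = 100776 + 576 = 101352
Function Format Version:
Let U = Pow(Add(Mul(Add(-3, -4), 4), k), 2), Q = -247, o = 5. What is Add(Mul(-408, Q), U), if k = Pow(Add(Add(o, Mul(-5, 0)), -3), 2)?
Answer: 101352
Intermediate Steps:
k = 4 (k = Pow(Add(Add(5, Mul(-5, 0)), -3), 2) = Pow(Add(Add(5, 0), -3), 2) = Pow(Add(5, -3), 2) = Pow(2, 2) = 4)
U = 576 (U = Pow(Add(Mul(Add(-3, -4), 4), 4), 2) = Pow(Add(Mul(-7, 4), 4), 2) = Pow(Add(-28, 4), 2) = Pow(-24, 2) = 576)
Add(Mul(-408, Q), U) = Add(Mul(-408, -247), 576) = Add(100776, 576) = 101352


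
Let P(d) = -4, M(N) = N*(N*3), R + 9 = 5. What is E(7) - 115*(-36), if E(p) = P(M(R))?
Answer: 4136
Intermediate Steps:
R = -4 (R = -9 + 5 = -4)
M(N) = 3*N² (M(N) = N*(3*N) = 3*N²)
E(p) = -4
E(7) - 115*(-36) = -4 - 115*(-36) = -4 + 4140 = 4136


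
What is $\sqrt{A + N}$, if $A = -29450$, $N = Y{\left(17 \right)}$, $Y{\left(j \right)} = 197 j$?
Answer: $i \sqrt{26101} \approx 161.56 i$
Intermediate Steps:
$N = 3349$ ($N = 197 \cdot 17 = 3349$)
$\sqrt{A + N} = \sqrt{-29450 + 3349} = \sqrt{-26101} = i \sqrt{26101}$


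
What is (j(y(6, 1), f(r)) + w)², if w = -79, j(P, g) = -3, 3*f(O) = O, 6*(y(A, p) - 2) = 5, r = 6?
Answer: 6724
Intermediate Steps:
y(A, p) = 17/6 (y(A, p) = 2 + (⅙)*5 = 2 + ⅚ = 17/6)
f(O) = O/3
(j(y(6, 1), f(r)) + w)² = (-3 - 79)² = (-82)² = 6724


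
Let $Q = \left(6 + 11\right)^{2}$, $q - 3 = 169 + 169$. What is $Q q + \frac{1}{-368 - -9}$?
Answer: $\frac{35379090}{359} \approx 98549.0$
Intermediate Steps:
$q = 341$ ($q = 3 + \left(169 + 169\right) = 3 + 338 = 341$)
$Q = 289$ ($Q = 17^{2} = 289$)
$Q q + \frac{1}{-368 - -9} = 289 \cdot 341 + \frac{1}{-368 - -9} = 98549 + \frac{1}{-368 + \left(-124 + 133\right)} = 98549 + \frac{1}{-368 + 9} = 98549 + \frac{1}{-359} = 98549 - \frac{1}{359} = \frac{35379090}{359}$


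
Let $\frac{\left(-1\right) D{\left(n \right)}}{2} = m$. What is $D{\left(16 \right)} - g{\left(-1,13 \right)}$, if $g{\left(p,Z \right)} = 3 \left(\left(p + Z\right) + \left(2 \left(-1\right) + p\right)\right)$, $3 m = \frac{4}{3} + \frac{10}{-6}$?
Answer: $- \frac{241}{9} \approx -26.778$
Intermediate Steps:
$m = - \frac{1}{9}$ ($m = \frac{\frac{4}{3} + \frac{10}{-6}}{3} = \frac{4 \cdot \frac{1}{3} + 10 \left(- \frac{1}{6}\right)}{3} = \frac{\frac{4}{3} - \frac{5}{3}}{3} = \frac{1}{3} \left(- \frac{1}{3}\right) = - \frac{1}{9} \approx -0.11111$)
$g{\left(p,Z \right)} = -6 + 3 Z + 6 p$ ($g{\left(p,Z \right)} = 3 \left(\left(Z + p\right) + \left(-2 + p\right)\right) = 3 \left(-2 + Z + 2 p\right) = -6 + 3 Z + 6 p$)
$D{\left(n \right)} = \frac{2}{9}$ ($D{\left(n \right)} = \left(-2\right) \left(- \frac{1}{9}\right) = \frac{2}{9}$)
$D{\left(16 \right)} - g{\left(-1,13 \right)} = \frac{2}{9} - \left(-6 + 3 \cdot 13 + 6 \left(-1\right)\right) = \frac{2}{9} - \left(-6 + 39 - 6\right) = \frac{2}{9} - 27 = - \frac{241}{9}$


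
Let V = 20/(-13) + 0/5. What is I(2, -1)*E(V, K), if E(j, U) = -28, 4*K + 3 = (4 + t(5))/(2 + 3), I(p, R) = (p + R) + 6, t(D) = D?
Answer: -196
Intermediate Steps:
V = -20/13 (V = 20*(-1/13) + 0*(1/5) = -20/13 + 0 = -20/13 ≈ -1.5385)
I(p, R) = 6 + R + p (I(p, R) = (R + p) + 6 = 6 + R + p)
K = -3/10 (K = -3/4 + ((4 + 5)/(2 + 3))/4 = -3/4 + (9/5)/4 = -3/4 + (9*(1/5))/4 = -3/4 + (1/4)*(9/5) = -3/4 + 9/20 = -3/10 ≈ -0.30000)
I(2, -1)*E(V, K) = (6 - 1 + 2)*(-28) = 7*(-28) = -196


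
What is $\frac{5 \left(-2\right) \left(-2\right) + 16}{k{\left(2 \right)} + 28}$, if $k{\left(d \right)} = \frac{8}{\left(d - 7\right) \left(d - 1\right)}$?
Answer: $\frac{15}{11} \approx 1.3636$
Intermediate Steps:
$k{\left(d \right)} = \frac{8}{\left(-1 + d\right) \left(-7 + d\right)}$ ($k{\left(d \right)} = \frac{8}{\left(-7 + d\right) \left(-1 + d\right)} = \frac{8}{\left(-1 + d\right) \left(-7 + d\right)}$)
$\frac{5 \left(-2\right) \left(-2\right) + 16}{k{\left(2 \right)} + 28} = \frac{5 \left(-2\right) \left(-2\right) + 16}{\frac{8}{7 + 2^{2} - 16} + 28} = \frac{\left(-10\right) \left(-2\right) + 16}{\frac{8}{7 + 4 - 16} + 28} = \frac{20 + 16}{\frac{8}{-5} + 28} = \frac{36}{8 \left(- \frac{1}{5}\right) + 28} = \frac{36}{- \frac{8}{5} + 28} = \frac{36}{\frac{132}{5}} = 36 \cdot \frac{5}{132} = \frac{15}{11}$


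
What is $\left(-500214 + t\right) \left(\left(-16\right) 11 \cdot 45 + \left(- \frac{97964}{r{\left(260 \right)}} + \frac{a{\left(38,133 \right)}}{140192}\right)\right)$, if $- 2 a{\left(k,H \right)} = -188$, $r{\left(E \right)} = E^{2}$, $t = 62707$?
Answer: $\frac{78952558105155651}{22781200} \approx 3.4657 \cdot 10^{9}$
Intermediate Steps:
$a{\left(k,H \right)} = 94$ ($a{\left(k,H \right)} = \left(- \frac{1}{2}\right) \left(-188\right) = 94$)
$\left(-500214 + t\right) \left(\left(-16\right) 11 \cdot 45 + \left(- \frac{97964}{r{\left(260 \right)}} + \frac{a{\left(38,133 \right)}}{140192}\right)\right) = \left(-500214 + 62707\right) \left(\left(-16\right) 11 \cdot 45 + \left(- \frac{97964}{260^{2}} + \frac{94}{140192}\right)\right) = - 437507 \left(\left(-176\right) 45 + \left(- \frac{97964}{67600} + 94 \cdot \frac{1}{140192}\right)\right) = - 437507 \left(-7920 + \left(\left(-97964\right) \frac{1}{67600} + \frac{47}{70096}\right)\right) = - 437507 \left(-7920 + \left(- \frac{24491}{16900} + \frac{47}{70096}\right)\right) = - 437507 \left(-7920 - \frac{32998593}{22781200}\right) = \left(-437507\right) \left(- \frac{180460102593}{22781200}\right) = \frac{78952558105155651}{22781200}$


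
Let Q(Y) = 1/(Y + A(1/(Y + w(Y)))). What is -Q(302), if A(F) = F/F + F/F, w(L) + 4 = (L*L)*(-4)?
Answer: -1/304 ≈ -0.0032895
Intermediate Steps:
w(L) = -4 - 4*L² (w(L) = -4 + (L*L)*(-4) = -4 + L²*(-4) = -4 - 4*L²)
A(F) = 2 (A(F) = 1 + 1 = 2)
Q(Y) = 1/(2 + Y) (Q(Y) = 1/(Y + 2) = 1/(2 + Y))
-Q(302) = -1/(2 + 302) = -1/304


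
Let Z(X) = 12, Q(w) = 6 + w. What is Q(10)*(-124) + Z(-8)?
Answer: -1972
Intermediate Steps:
Q(10)*(-124) + Z(-8) = (6 + 10)*(-124) + 12 = 16*(-124) + 12 = -1984 + 12 = -1972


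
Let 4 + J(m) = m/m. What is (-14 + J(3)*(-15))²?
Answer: 961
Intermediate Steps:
J(m) = -3 (J(m) = -4 + m/m = -4 + 1 = -3)
(-14 + J(3)*(-15))² = (-14 - 3*(-15))² = (-14 + 45)² = 31² = 961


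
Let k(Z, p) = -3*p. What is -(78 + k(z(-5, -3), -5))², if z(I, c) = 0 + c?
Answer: -8649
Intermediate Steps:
z(I, c) = c
-(78 + k(z(-5, -3), -5))² = -(78 - 3*(-5))² = -(78 + 15)² = -1*93² = -1*8649 = -8649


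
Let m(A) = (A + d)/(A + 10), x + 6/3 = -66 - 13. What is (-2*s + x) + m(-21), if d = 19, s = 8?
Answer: -1065/11 ≈ -96.818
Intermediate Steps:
x = -81 (x = -2 + (-66 - 13) = -2 - 79 = -81)
m(A) = (19 + A)/(10 + A) (m(A) = (A + 19)/(A + 10) = (19 + A)/(10 + A))
(-2*s + x) + m(-21) = (-2*8 - 81) + (19 - 21)/(10 - 21) = (-16 - 81) - 2/(-11) = -97 - 1/11*(-2) = -97 + 2/11 = -1065/11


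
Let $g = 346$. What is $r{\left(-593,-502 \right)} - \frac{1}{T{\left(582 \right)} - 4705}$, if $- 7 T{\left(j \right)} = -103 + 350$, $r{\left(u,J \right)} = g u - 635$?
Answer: $- \frac{6829286959}{33182} \approx -2.0581 \cdot 10^{5}$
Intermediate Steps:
$r{\left(u,J \right)} = -635 + 346 u$ ($r{\left(u,J \right)} = 346 u - 635 = -635 + 346 u$)
$T{\left(j \right)} = - \frac{247}{7}$ ($T{\left(j \right)} = - \frac{-103 + 350}{7} = \left(- \frac{1}{7}\right) 247 = - \frac{247}{7}$)
$r{\left(-593,-502 \right)} - \frac{1}{T{\left(582 \right)} - 4705} = \left(-635 + 346 \left(-593\right)\right) - \frac{1}{- \frac{247}{7} - 4705} = \left(-635 - 205178\right) - \frac{1}{- \frac{33182}{7}} = -205813 - - \frac{7}{33182} = -205813 + \frac{7}{33182} = - \frac{6829286959}{33182}$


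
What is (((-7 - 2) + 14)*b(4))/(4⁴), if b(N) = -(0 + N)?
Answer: -5/64 ≈ -0.078125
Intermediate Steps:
b(N) = -N
(((-7 - 2) + 14)*b(4))/(4⁴) = (((-7 - 2) + 14)*(-1*4))/(4⁴) = ((-9 + 14)*(-4))/256 = (5*(-4))*(1/256) = -20*1/256 = -5/64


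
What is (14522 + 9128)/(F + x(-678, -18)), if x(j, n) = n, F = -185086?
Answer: -11825/92552 ≈ -0.12777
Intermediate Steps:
(14522 + 9128)/(F + x(-678, -18)) = (14522 + 9128)/(-185086 - 18) = 23650/(-185104) = 23650*(-1/185104) = -11825/92552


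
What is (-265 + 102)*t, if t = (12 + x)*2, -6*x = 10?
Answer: -10106/3 ≈ -3368.7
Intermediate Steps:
x = -5/3 (x = -⅙*10 = -5/3 ≈ -1.6667)
t = 62/3 (t = (12 - 5/3)*2 = (31/3)*2 = 62/3 ≈ 20.667)
(-265 + 102)*t = (-265 + 102)*(62/3) = -163*62/3 = -10106/3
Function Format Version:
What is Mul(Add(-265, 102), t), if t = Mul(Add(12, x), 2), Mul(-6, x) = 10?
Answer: Rational(-10106, 3) ≈ -3368.7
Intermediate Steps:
x = Rational(-5, 3) (x = Mul(Rational(-1, 6), 10) = Rational(-5, 3) ≈ -1.6667)
t = Rational(62, 3) (t = Mul(Add(12, Rational(-5, 3)), 2) = Mul(Rational(31, 3), 2) = Rational(62, 3) ≈ 20.667)
Mul(Add(-265, 102), t) = Mul(Add(-265, 102), Rational(62, 3)) = Mul(-163, Rational(62, 3)) = Rational(-10106, 3)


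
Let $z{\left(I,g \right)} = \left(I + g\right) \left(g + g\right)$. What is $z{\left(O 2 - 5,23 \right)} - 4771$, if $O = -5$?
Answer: $-4403$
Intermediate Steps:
$z{\left(I,g \right)} = 2 g \left(I + g\right)$ ($z{\left(I,g \right)} = \left(I + g\right) 2 g = 2 g \left(I + g\right)$)
$z{\left(O 2 - 5,23 \right)} - 4771 = 2 \cdot 23 \left(\left(\left(-5\right) 2 - 5\right) + 23\right) - 4771 = 2 \cdot 23 \left(\left(-10 - 5\right) + 23\right) - 4771 = 2 \cdot 23 \left(-15 + 23\right) - 4771 = 2 \cdot 23 \cdot 8 - 4771 = 368 - 4771 = -4403$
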